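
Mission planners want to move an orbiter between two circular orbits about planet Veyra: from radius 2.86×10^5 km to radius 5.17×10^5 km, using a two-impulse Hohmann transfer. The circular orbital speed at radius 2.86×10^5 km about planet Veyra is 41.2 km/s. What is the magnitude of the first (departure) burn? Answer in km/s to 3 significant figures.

From the circular-orbit relation v² = μ/r at r = 2.86×10^5 km: μ = v²r = (41.2)² × 2.86×10^5 = 4.85468×10^8 km³/s².
Transfer-ellipse semi-major axis a_t = (r₁ + r₂)/2 = (2.860×10^5 + 5.170×10^5)/2 = 4.015×10^5 km.
On the circular orbit at r = 2.860×10^5 km, v_c = √(μ/r) = 41.200 km/s.
Transfer-orbit speed at the same r (vis-viva, a = a_t): v_t = √[μ(2/r − 1/a_t)] = 46.752 km/s.
Δv₁ = |v_t − v_c| = |46.752 − 41.200| = 5.552 km/s.

Δv₁ = 5.55 km/s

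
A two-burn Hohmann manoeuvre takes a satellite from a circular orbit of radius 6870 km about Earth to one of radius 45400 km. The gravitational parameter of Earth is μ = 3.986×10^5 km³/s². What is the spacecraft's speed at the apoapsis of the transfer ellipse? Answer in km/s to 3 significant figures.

v = 1.52 km/s

Transfer-ellipse semi-major axis a_t = (r₁ + r₂)/2 = (6870 + 45400)/2 = 26135 km.
At apoapsis, r = 45400 km.
Applying v² = μ(2/r − 1/a_t): v = 1.519 km/s.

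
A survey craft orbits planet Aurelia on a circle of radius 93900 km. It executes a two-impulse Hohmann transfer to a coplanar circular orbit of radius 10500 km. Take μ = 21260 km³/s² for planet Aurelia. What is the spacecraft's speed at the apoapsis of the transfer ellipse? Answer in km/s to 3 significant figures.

Transfer-ellipse semi-major axis a_t = (r₁ + r₂)/2 = (93900 + 10500)/2 = 52200 km.
The apoapsis of the transfer ellipse is at r = 93900 km.
Vis-viva: v = √[μ(2/r − 1/a_t)] = √[21260 × (2/93900 − 1/52200)] = 0.2134 km/s.

v = 0.213 km/s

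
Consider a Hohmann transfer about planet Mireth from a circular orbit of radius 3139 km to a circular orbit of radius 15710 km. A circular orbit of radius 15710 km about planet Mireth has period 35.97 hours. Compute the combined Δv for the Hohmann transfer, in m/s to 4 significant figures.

From Kepler's third law T² = 4π²r³/μ at r = 15710 km, T = 35.97 hours = 35.97 × 3600 s = 1.29492×10^5 s: μ = 4π²r³/T² = 9128.56 km³/s².
The Hohmann ellipse has a_t = (r₁ + r₂)/2 = 9424.5 km.
At r₁ the circular-orbit speed is v₁ = √(μ/r₁) = 1.7053 km/s.
On the transfer ellipse at r₁, v² = μ(2/r − 1/a) gives v_p = √[μ(2/r₁ − 1/a_t)] = 2.2017 km/s.
First burn Δv₁ = |v_p − v₁| = 0.4964 km/s.
Circular speed at r₂: v₂ = √(μ/r₂) = 0.7623 km/s.
Transfer-orbit speed at r₂: v_a = √[μ(2/r₂ − 1/a_t)] = 0.4399 km/s.
Second burn Δv₂ = |v₂ − v_a| = 0.3224 km/s.
Total Δv = Δv₁ + Δv₂ = 0.8188 km/s.

Δv = 818.8 m/s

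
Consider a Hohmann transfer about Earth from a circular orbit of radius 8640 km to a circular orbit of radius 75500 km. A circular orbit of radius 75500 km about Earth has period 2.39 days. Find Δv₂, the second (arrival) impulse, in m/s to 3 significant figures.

From Kepler's third law T² = 4π²r³/μ at r = 75500 km, T = 2.39 days = 2.39 × 86400 s = 2.06496×10^5 s: μ = 4π²r³/T² = 3.98453×10^5 km³/s².
Semi-major axis of the transfer orbit: a_t = (8640 + 75500)/2 = 42070 km.
On the circular orbit at r = 75500 km, v_c = √(μ/r) = 2.297 km/s.
Vis-viva on the transfer ellipse at r = 75500 km gives v_t = √[μ(2/r − 1/a_t)] = 1.041 km/s.
Δv₂ = |v_t − v_c| = |1.041 − 2.297| = 1.256 km/s.

Δv₂ = 1260 m/s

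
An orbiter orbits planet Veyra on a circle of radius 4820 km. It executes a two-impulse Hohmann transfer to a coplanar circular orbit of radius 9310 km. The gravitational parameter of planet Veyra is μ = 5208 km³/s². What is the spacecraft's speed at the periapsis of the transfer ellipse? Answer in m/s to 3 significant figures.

v = 1190 m/s

The Hohmann ellipse has a_t = (r₁ + r₂)/2 = 7065 km.
The periapsis of the transfer ellipse is at r = 4820 km.
Vis-viva: v = √[μ(2/r − 1/a_t)] = √[5208 × (2/4820 − 1/7065)] = 1.193 km/s.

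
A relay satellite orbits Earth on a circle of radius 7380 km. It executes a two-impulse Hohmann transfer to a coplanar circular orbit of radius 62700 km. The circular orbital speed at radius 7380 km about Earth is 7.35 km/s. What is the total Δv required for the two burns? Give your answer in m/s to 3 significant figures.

Δv = 3850 m/s

From the circular-orbit relation v² = μ/r at r = 7380 km: μ = v²r = (7.35)² × 7380 = 3.98686×10^5 km³/s².
Semi-major axis of the transfer orbit: a_t = (7380 + 62700)/2 = 35040 km.
At r₁ the circular-orbit speed is v₁ = √(μ/r₁) = 7.350 km/s.
Transfer-orbit speed at r₁ (v² = μ(2/r − 1/a)): v_p = √[μ(2/r₁ − 1/a_t)] = 9.832 km/s.
First burn Δv₁ = |v_p − v₁| = 2.482 km/s.
Circular speed at r₂: v₂ = √(μ/r₂) = 2.5216 km/s.
Transfer-orbit speed at r₂: v_a = √[μ(2/r₂ − 1/a_t)] = 1.1573 km/s.
Second burn Δv₂ = |v₂ − v_a| = 1.364 km/s.
Δv = Δv₁ + Δv₂ = 2.482 + 1.364 = 3.846 km/s.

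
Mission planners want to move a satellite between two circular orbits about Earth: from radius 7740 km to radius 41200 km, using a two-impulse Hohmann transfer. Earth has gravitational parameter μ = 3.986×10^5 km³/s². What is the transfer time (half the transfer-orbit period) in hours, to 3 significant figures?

t = 5.29 hours

The Hohmann ellipse has a_t = (r₁ + r₂)/2 = 24470 km.
Transfer time t = π√(a_t³/μ) = π√((24470)³ / 3.986×10^5) = 19050 s.
Converting: 19050 s ÷ 3600 s/hour = 5.29 hours.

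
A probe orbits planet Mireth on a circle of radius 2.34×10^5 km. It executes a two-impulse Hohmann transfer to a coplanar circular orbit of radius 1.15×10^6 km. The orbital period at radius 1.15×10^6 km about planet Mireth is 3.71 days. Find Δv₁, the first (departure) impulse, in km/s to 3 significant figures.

From Kepler's third law T² = 4π²r³/μ at r = 1.15×10^6 km, T = 3.71 days = 3.71 × 86400 s = 3.20544×10^5 s: μ = 4π²r³/T² = 5.84357×10^8 km³/s².
The Hohmann ellipse has a_t = (r₁ + r₂)/2 = 6.920×10^5 km.
Circular speed at r = 2.340×10^5 km: v_c = √(μ/r) = 49.97 km/s.
Vis-viva on the transfer ellipse at r = 2.340×10^5 km gives v_t = √[μ(2/r − 1/a_t)] = 64.42 km/s.
Δv₁ = |v_t − v_c| = |64.42 − 49.97| = 14.45 km/s.

Δv₁ = 14.4 km/s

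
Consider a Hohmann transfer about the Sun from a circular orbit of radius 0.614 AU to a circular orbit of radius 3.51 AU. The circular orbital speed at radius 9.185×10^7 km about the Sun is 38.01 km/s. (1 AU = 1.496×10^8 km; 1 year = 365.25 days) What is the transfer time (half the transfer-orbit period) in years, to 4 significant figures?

From the circular-orbit relation v² = μ/r at r = 9.185×10^7 km: μ = v²r = (38.01)² × 9.185×10^7 = 1.32701×10^11 km³/s².
In km: r₁ = 0.614 × 1.496×10^8 = 9.18544×10^7 km; r₂ = 3.51 × 1.496×10^8 = 5.25096×10^8 km.
Semi-major axis of the transfer orbit: a_t = (9.18544×10^7 + 5.25096×10^8)/2 = 3.084752×10^8 km.
By Kepler's third law the transfer-orbit period is T = 2π√(a_t³/μ), so t = T/2 = 4.6724×10^7 s.
Converting: 4.6724×10^7 s ÷ 3.15576×10^7 s/year (365.25 × 86400) = 1.481 years.

t = 1.481 years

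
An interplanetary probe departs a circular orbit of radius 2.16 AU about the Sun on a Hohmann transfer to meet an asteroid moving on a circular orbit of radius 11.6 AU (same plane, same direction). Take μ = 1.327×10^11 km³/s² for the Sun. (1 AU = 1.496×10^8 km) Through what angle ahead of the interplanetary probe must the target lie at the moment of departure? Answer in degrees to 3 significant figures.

In km: r₁ = 2.16 × 1.496×10^8 = 3.23136×10^8 km; r₂ = 11.6 × 1.496×10^8 = 1.73536×10^9 km.
The Hohmann ellipse has a_t = (r₁ + r₂)/2 = 1.029248×10^9 km.
Transfer time t = π√(a_t³/μ) = 2.848×10^8 s.
The target's mean motion on its circular orbit is ω₂ = √(μ/r₂³) = 5.039×10^-9 rad/s.
Angle swept by the target during transfer: ω₂·t = 1.435 rad = 82.22°.
Arrival is 180° from departure on the ellipse, so φ = 180° − 82.22° = 97.8°.

φ = 97.8°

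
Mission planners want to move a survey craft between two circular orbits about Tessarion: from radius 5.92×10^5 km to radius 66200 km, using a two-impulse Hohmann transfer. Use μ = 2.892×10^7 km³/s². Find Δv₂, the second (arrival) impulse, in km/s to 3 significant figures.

Δv₂ = 7.13 km/s

The Hohmann ellipse has a_t = (r₁ + r₂)/2 = 3.291×10^5 km.
On the circular orbit at r = 66200 km, v_c = √(μ/r) = 20.901 km/s.
Transfer-orbit speed at the same r (vis-viva, a = a_t): v_t = √[μ(2/r − 1/a_t)] = 28.033 km/s.
Δv₂ = |v_t − v_c| = |28.033 − 20.901| = 7.132 km/s.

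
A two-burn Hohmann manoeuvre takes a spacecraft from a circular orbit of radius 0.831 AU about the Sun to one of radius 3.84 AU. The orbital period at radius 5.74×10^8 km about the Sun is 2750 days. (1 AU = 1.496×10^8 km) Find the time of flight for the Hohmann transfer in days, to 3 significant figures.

From Kepler's third law T² = 4π²r³/μ at r = 5.74×10^8 km, T = 2750 days = 2750 × 86400 s = 2.376×10^8 s: μ = 4π²r³/T² = 1.32252×10^11 km³/s².
In km: r₁ = 0.831 × 1.496×10^8 = 1.243176×10^8 km; r₂ = 3.84 × 1.496×10^8 = 5.74464×10^8 km.
Semi-major axis of the transfer orbit: a_t = (1.243176×10^8 + 5.74464×10^8)/2 = 3.493908×10^8 km.
By Kepler's third law the transfer-orbit period is T = 2π√(a_t³/μ), so t = T/2 = 5.642×10^7 s.
Converting: 5.642×10^7 s ÷ 86400 s/day = 653 days.

t = 653 days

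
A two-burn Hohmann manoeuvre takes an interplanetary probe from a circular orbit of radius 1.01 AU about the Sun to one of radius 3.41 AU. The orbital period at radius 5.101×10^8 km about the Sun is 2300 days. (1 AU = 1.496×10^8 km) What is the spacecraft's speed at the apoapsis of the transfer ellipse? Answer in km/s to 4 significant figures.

v = 10.90 km/s

From Kepler's third law T² = 4π²r³/μ at r = 5.101×10^8 km, T = 2300 days = 2300 × 86400 s = 1.9872×10^8 s: μ = 4π²r³/T² = 1.32691×10^11 km³/s².
In km: r₁ = 1.01 × 1.496×10^8 = 1.51096×10^8 km; r₂ = 3.41 × 1.496×10^8 = 5.10136×10^8 km.
The Hohmann ellipse has a_t = (r₁ + r₂)/2 = 3.30616×10^8 km.
The apoapsis of the transfer ellipse is at r = 5.10136×10^8 km.
Vis-viva: v = √[μ(2/r − 1/a_t)] = √[1.32691×10^11 × (2/5.10136×10^8 − 1/3.30616×10^8)] = 10.90 km/s.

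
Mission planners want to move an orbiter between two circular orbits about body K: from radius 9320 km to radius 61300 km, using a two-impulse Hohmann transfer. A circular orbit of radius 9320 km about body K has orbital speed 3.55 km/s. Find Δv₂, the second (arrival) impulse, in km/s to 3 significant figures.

Δv₂ = 0.673 km/s

From the circular-orbit relation v² = μ/r at r = 9320 km: μ = v²r = (3.55)² × 9320 = 1.17455×10^5 km³/s².
Semi-major axis of the transfer orbit: a_t = (9320 + 61300)/2 = 35310 km.
On the circular orbit at r = 61300 km, v_c = √(μ/r) = 1.38422 km/s.
Transfer-orbit speed at the same r (vis-viva, a = a_t): v_t = √[μ(2/r − 1/a_t)] = 0.711156 km/s.
Δv₂ = |v_t − v_c| = |0.711156 − 1.38422| = 0.6731 km/s.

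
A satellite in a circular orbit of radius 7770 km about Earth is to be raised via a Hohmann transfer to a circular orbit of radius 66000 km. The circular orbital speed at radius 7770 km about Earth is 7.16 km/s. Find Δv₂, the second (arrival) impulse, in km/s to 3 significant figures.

Δv₂ = 1.33 km/s

From the circular-orbit relation v² = μ/r at r = 7770 km: μ = v²r = (7.16)² × 7770 = 3.98334×10^5 km³/s².
Transfer-ellipse semi-major axis a_t = (r₁ + r₂)/2 = (7770 + 66000)/2 = 36885 km.
On the circular orbit at r = 66000 km, v_c = √(μ/r) = 2.457 km/s.
Vis-viva on the transfer ellipse at r = 66000 km gives v_t = √[μ(2/r − 1/a_t)] = 1.128 km/s.
Δv₂ = |v_t − v_c| = |1.128 − 2.457| = 1.329 km/s.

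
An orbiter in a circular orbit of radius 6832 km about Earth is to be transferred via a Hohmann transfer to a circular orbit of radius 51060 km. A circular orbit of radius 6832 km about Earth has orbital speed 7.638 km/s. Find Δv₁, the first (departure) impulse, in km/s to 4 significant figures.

Δv₁ = 2.506 km/s

From the circular-orbit relation v² = μ/r at r = 6832 km: μ = v²r = (7.638)² × 6832 = 3.98572×10^5 km³/s².
The Hohmann ellipse has a_t = (r₁ + r₂)/2 = 28946 km.
Circular speed at r = 6832 km: v_c = √(μ/r) = 7.6380 km/s.
Vis-viva on the transfer ellipse at r = 6832 km gives v_t = √[μ(2/r − 1/a_t)] = 10.144 km/s.
Δv₁ = |v_t − v_c| = |10.144 − 7.6380| = 2.506 km/s.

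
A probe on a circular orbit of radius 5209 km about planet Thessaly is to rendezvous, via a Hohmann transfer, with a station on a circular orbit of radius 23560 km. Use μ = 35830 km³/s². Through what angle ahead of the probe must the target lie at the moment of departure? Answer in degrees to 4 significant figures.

The Hohmann ellipse has a_t = (r₁ + r₂)/2 = 14384.5 km.
The half-period of the transfer ellipse is t = π√(a_t³/μ) = 28633 s.
Target angular speed ω₂ = √(μ/r₂³) = 5.2343×10^-5 rad/s.
Angle swept by the target during transfer: ω₂·t = 1.4987 rad = 85.87°.
Arrival is 180° from departure on the ellipse, so φ = 180° − 85.87° = 94.13°.

φ = 94.13°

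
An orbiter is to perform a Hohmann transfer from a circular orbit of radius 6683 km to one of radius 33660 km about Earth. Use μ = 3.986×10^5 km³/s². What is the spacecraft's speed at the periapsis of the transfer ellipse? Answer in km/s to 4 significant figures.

v = 9.976 km/s

Semi-major axis of the transfer orbit: a_t = (6683 + 33660)/2 = 20171.5 km.
The periapsis of the transfer ellipse is at r = 6683 km.
Vis-viva: v = √[μ(2/r − 1/a_t)] = √[3.986×10^5 × (2/6683 − 1/20171.5)] = 9.976 km/s.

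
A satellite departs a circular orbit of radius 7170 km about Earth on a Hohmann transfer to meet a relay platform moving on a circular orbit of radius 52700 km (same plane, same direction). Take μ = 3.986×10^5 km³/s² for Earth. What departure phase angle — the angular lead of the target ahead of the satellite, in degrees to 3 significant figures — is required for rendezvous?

Transfer-ellipse semi-major axis a_t = (r₁ + r₂)/2 = (7170 + 52700)/2 = 29935 km.
The half-period of the transfer ellipse is t = π√(a_t³/μ) = 25770 s.
The target's mean motion on its circular orbit is ω₂ = √(μ/r₂³) = 5.219×10^-5 rad/s.
Angle swept by the target during transfer: ω₂·t = 1.345 rad = 77.06°.
The satellite traverses 180° on the transfer ellipse, so the target must lead by 180° − 77.06° = 103°.

φ = 103°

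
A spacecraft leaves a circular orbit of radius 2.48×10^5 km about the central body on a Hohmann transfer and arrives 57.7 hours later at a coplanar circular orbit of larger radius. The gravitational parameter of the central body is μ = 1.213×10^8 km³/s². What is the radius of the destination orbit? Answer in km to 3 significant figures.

r₂ = 1.37×10^6 km

Transfer time t = 57.7 hours = 2.0772×10^5 s, and t = π√(a_t³/μ).
So a_t = (μ t²/π²)^(1/3) = (1.213×10^8 × (2.0772×10^5)² / π²)^(1/3) = 8.0942×10^5 km.
Since a_t = (r₁ + r₂)/2, r₂ = 2a_t − r₁ = 2×8.0942×10^5 − 2.480×10^5 = 1.37084×10^6 km.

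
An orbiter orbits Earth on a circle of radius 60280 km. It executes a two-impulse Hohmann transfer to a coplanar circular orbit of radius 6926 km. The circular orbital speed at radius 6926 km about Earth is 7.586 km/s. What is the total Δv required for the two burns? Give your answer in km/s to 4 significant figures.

Δv = 3.978 km/s

From the circular-orbit relation v² = μ/r at r = 6926 km: μ = v²r = (7.586)² × 6926 = 3.98573×10^5 km³/s².
Transfer-ellipse semi-major axis a_t = (r₁ + r₂)/2 = (60280 + 6926)/2 = 33603 km.
At r₁ the circular-orbit speed is v₁ = √(μ/r₁) = 2.571 km/s.
On the transfer ellipse at r₁, vis-viva gives v_a = √[μ(2/r₁ − 1/a_t)] = 1.167 km/s.
First burn Δv₁ = |v_a − v₁| = 1.404 km/s.
Circular speed at r₂: v₂ = √(μ/r₂) = 7.586 km/s.
Transfer-orbit speed at r₂: v_p = √[μ(2/r₂ − 1/a_t)] = 10.16 km/s.
Second burn Δv₂ = |v₂ − v_p| = 2.574 km/s.
Δv = Δv₁ + Δv₂ = 1.404 + 2.574 = 3.978 km/s.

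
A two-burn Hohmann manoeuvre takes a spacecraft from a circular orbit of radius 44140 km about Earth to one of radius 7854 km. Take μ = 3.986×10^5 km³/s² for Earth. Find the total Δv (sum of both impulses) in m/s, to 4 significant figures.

Δv = 3512 m/s

Semi-major axis of the transfer orbit: a_t = (44140 + 7854)/2 = 25997 km.
At r₁ the circular-orbit speed is v₁ = √(μ/r₁) = 3.005 km/s.
On the transfer ellipse at r₁, vis-viva equation gives v_a = √[μ(2/r₁ − 1/a_t)] = 1.652 km/s.
First burn Δv₁ = |v_a − v₁| = 1.353 km/s.
At r₂, v₂ = √(μ/r₂) = 7.124 km/s.
Transfer-orbit speed at r₂: v_p = √[μ(2/r₂ − 1/a_t)] = 9.283 km/s.
Second burn Δv₂ = |v₂ − v_p| = 2.159 km/s.
Δv = Δv₁ + Δv₂ = 1.353 + 2.159 = 3.512 km/s.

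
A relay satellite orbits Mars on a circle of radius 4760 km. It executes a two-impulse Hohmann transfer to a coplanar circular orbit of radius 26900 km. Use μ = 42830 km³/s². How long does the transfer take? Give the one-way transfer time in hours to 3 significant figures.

The Hohmann ellipse has a_t = (r₁ + r₂)/2 = 15830 km.
By Kepler's third law the transfer-orbit period is T = 2π√(a_t³/μ), so t = T/2 = 30230 s.
Converting: 30230 s ÷ 3600 s/hour = 8.40 hours.

t = 8.40 hours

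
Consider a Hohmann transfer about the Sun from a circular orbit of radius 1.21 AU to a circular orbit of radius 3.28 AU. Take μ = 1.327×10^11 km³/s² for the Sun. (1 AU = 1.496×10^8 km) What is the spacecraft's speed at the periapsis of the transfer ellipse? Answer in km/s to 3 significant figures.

v = 32.7 km/s

In km: r₁ = 1.21 × 1.496×10^8 = 1.81016×10^8 km; r₂ = 3.28 × 1.496×10^8 = 4.90688×10^8 km.
Semi-major axis of the transfer orbit: a_t = (1.81016×10^8 + 4.90688×10^8)/2 = 3.35852×10^8 km.
The periapsis of the transfer ellipse is at r = 1.81016×10^8 km.
Applying v² = μ(2/r − 1/a_t): v = 32.73 km/s.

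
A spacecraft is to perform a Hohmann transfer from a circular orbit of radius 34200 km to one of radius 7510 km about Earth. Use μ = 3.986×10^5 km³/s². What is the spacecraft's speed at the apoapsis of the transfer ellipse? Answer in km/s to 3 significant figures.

v = 2.05 km/s

Semi-major axis of the transfer orbit: a_t = (34200 + 7510)/2 = 20855 km.
At apoapsis, r = 34200 km.
Applying v² = μ(2/r − 1/a_t): v = 2.049 km/s.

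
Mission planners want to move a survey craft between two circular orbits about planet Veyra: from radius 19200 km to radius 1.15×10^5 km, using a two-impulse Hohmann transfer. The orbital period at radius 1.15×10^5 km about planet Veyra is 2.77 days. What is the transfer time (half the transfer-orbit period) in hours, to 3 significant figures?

t = 14.8 hours

From Kepler's third law T² = 4π²r³/μ at r = 1.15×10^5 km, T = 2.77 days = 2.77 × 86400 s = 2.39328×10^5 s: μ = 4π²r³/T² = 1.04825×10^6 km³/s².
The Hohmann ellipse has a_t = (r₁ + r₂)/2 = 67100 km.
Half the transfer-orbit period gives t = π√(a_t³/μ) = 53330 s.
Converting: 53330 s ÷ 3600 s/hour = 14.8 hours.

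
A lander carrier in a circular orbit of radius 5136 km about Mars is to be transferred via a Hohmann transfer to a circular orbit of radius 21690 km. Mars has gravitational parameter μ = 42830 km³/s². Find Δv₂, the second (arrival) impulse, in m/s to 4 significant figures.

Δv₂ = 535.7 m/s

Transfer-ellipse semi-major axis a_t = (r₁ + r₂)/2 = (5136 + 21690)/2 = 13413 km.
On the circular orbit at r = 21690 km, v_c = √(μ/r) = 1.40522 km/s.
Transfer-orbit speed at the same r (vis-viva, a = a_t): v_t = √[μ(2/r − 1/a_t)] = 0.869548 km/s.
Δv₂ = |v_t − v_c| = |0.869548 − 1.40522| = 0.5357 km/s.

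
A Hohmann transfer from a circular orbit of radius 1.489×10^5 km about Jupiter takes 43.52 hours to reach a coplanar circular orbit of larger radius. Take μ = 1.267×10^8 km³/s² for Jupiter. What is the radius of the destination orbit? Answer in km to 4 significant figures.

Transfer time t = 43.52 hours = 1.56672×10^5 s, and t = π√(a_t³/μ).
So a_t = (μ t²/π²)^(1/3) = (1.267×10^8 × (1.56672×10^5)² / π²)^(1/3) = 6.8049×10^5 km.
Since a_t = (r₁ + r₂)/2, r₂ = 2a_t − r₁ = 2×6.8049×10^5 − 1.489×10^5 = 1.21208×10^6 km.

r₂ = 1.212×10^6 km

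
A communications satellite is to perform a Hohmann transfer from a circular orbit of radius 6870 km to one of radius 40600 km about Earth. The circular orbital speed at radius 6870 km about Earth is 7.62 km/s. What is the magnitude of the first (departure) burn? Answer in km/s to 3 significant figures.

From the circular-orbit relation v² = μ/r at r = 6870 km: μ = v²r = (7.62)² × 6870 = 3.98902×10^5 km³/s².
Transfer-ellipse semi-major axis a_t = (r₁ + r₂)/2 = (6870 + 40600)/2 = 23735 km.
On the circular orbit at r = 6870 km, v_c = √(μ/r) = 7.620 km/s.
Vis-viva on the transfer ellipse at r = 6870 km gives v_t = √[μ(2/r − 1/a_t)] = 9.966 km/s.
Δv₁ = |v_t − v_c| = |9.966 − 7.620| = 2.346 km/s.

Δv₁ = 2.35 km/s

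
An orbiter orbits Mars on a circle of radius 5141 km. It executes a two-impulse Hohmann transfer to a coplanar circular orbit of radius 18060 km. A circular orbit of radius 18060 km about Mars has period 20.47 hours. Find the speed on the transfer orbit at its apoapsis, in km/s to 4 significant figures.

From Kepler's third law T² = 4π²r³/μ at r = 18060 km, T = 20.47 hours = 20.47 × 3600 s = 73692 s: μ = 4π²r³/T² = 42822.5 km³/s².
Semi-major axis of the transfer orbit: a_t = (5141 + 18060)/2 = 11600.5 km.
At apoapsis, r = 18060 km.
From the vis-viva equation, v = √[μ(2/r − 1/a_t)] = 1.025 km/s.

v = 1.025 km/s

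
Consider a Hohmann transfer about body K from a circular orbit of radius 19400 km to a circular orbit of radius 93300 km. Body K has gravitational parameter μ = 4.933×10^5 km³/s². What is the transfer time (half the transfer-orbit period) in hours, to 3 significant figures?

Semi-major axis of the transfer orbit: a_t = (19400 + 93300)/2 = 56350 km.
Transfer time t = π√(a_t³/μ) = π√((56350)³ / 4.933×10^5) = 59830 s.
Converting: 59830 s ÷ 3600 s/hour = 16.6 hours.

t = 16.6 hours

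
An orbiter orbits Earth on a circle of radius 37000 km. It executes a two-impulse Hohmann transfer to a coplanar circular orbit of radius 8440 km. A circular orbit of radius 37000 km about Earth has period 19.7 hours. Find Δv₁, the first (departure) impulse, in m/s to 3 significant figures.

From Kepler's third law T² = 4π²r³/μ at r = 37000 km, T = 19.7 hours = 19.7 × 3600 s = 70920 s: μ = 4π²r³/T² = 3.97583×10^5 km³/s².
The Hohmann ellipse has a_t = (r₁ + r₂)/2 = 22720 km.
On the circular orbit at r = 37000 km, v_c = √(μ/r) = 3.278 km/s.
Vis-viva on the transfer ellipse at r = 37000 km gives v_t = √[μ(2/r − 1/a_t)] = 1.998 km/s.
Δv₁ = |v_t − v_c| = |1.998 − 3.278| = 1.280 km/s.

Δv₁ = 1280 m/s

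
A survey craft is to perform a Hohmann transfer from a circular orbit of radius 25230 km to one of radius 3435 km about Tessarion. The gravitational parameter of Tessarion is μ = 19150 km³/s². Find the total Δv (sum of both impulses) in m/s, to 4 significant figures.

Transfer-ellipse semi-major axis a_t = (r₁ + r₂)/2 = (25230 + 3435)/2 = 14332.5 km.
At r₁ the circular-orbit speed is v₁ = √(μ/r₁) = 0.8712 km/s.
On the transfer ellipse at r₁, v² = μ(2/r − 1/a) gives v_a = √[μ(2/r₁ − 1/a_t)] = 0.4265 km/s.
First burn Δv₁ = |v_a − v₁| = 0.4447 km/s.
At r₂, v₂ = √(μ/r₂) = 2.3611 km/s.
Transfer-orbit speed at r₂: v_p = √[μ(2/r₂ − 1/a_t)] = 3.1327 km/s.
Second burn Δv₂ = |v₂ − v_p| = 0.7716 km/s.
Total Δv = Δv₁ + Δv₂ = 1.216 km/s.

Δv = 1216 m/s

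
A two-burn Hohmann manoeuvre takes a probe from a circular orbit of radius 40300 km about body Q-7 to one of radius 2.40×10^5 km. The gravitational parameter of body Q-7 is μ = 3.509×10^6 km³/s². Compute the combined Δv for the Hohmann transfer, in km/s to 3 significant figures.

Δv = 4.65 km/s

The Hohmann ellipse has a_t = (r₁ + r₂)/2 = 1.4015×10^5 km.
At r₁ the circular-orbit speed is v₁ = √(μ/r₁) = 9.3312 km/s.
Transfer-orbit speed at r₁ (vis-viva): v_p = √[μ(2/r₁ − 1/a_t)] = 12.211 km/s.
First burn Δv₁ = |v_p − v₁| = 2.880 km/s.
At r₂, v₂ = √(μ/r₂) = 3.8237 km/s.
Transfer-orbit speed at r₂: v_a = √[μ(2/r₂ − 1/a_t)] = 2.0504 km/s.
Second burn Δv₂ = |v₂ − v_a| = 1.773 km/s.
Δv = Δv₁ + Δv₂ = 2.880 + 1.773 = 4.653 km/s.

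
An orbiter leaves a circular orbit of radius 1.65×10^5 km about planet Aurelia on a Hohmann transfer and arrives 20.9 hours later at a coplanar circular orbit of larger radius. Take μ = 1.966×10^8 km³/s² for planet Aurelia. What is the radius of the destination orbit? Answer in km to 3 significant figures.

Transfer time t = 20.9 hours = 75240 s, and t = π√(a_t³/μ).
So a_t = (μ t²/π²)^(1/3) = (1.966×10^8 × (75240)² / π²)^(1/3) = 4.8313×10^5 km.
Since a_t = (r₁ + r₂)/2, r₂ = 2a_t − r₁ = 2×4.8313×10^5 − 1.650×10^5 = 8.0126×10^5 km.

r₂ = 8.01×10^5 km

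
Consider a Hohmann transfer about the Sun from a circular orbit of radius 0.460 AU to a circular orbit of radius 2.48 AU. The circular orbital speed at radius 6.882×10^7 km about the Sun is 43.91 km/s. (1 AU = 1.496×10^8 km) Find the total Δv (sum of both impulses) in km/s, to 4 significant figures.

Δv = 21.46 km/s

From the circular-orbit relation v² = μ/r at r = 6.882×10^7 km: μ = v²r = (43.91)² × 6.882×10^7 = 1.32691×10^11 km³/s².
In km: r₁ = 0.460 × 1.496×10^8 = 6.8816×10^7 km; r₂ = 2.48 × 1.496×10^8 = 3.71008×10^8 km.
The Hohmann ellipse has a_t = (r₁ + r₂)/2 = 2.19912×10^8 km.
At r₁ the circular-orbit speed is v₁ = √(μ/r₁) = 43.911 km/s.
Transfer-orbit speed at r₁ (vis-viva equation): v_p = √[μ(2/r₁ − 1/a_t)] = 57.035 km/s.
First burn Δv₁ = |v_p − v₁| = 13.124 km/s.
At r₂, v₂ = √(μ/r₂) = 18.9116 km/s.
Transfer-orbit speed at r₂: v_a = √[μ(2/r₂ − 1/a_t)] = 10.5791 km/s.
Second burn Δv₂ = |v₂ − v_a| = 8.3325 km/s.
Δv = Δv₁ + Δv₂ = 13.124 + 8.3325 = 21.46 km/s.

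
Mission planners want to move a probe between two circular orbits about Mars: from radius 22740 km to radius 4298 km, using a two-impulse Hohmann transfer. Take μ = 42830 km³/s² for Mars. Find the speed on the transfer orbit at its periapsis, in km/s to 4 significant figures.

v = 4.094 km/s

The Hohmann ellipse has a_t = (r₁ + r₂)/2 = 13519 km.
The periapsis of the transfer ellipse is at r = 4298 km.
Vis-viva: v = √[μ(2/r − 1/a_t)] = √[42830 × (2/4298 − 1/13519)] = 4.094 km/s.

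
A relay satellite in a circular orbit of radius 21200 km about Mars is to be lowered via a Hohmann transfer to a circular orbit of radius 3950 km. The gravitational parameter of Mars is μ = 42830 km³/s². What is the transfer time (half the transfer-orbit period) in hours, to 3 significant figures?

t = 5.95 hours

Transfer-ellipse semi-major axis a_t = (r₁ + r₂)/2 = (21200 + 3950)/2 = 12575 km.
Half the transfer-orbit period gives t = π√(a_t³/μ) = 21410 s.
Converting: 21410 s ÷ 3600 s/hour = 5.95 hours.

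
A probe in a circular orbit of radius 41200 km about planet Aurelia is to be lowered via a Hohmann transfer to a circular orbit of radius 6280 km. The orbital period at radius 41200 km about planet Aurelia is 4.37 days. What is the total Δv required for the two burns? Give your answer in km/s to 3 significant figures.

From Kepler's third law T² = 4π²r³/μ at r = 41200 km, T = 4.37 days = 4.37 × 86400 s = 3.77568×10^5 s: μ = 4π²r³/T² = 19366.9 km³/s².
The Hohmann ellipse has a_t = (r₁ + r₂)/2 = 23740 km.
Circular speed at r₁: v₁ = √(μ/r₁) = √(19366.9/41200) = 0.6856 km/s.
On the transfer ellipse at r₁, vis-viva gives v_a = √[μ(2/r₁ − 1/a_t)] = 0.3526 km/s.
First burn Δv₁ = |v_a − v₁| = 0.3330 km/s.
Circular speed at r₂: v₂ = √(μ/r₂) = 1.7561 km/s.
Transfer-orbit speed at r₂: v_p = √[μ(2/r₂ − 1/a_t)] = 2.3134 km/s.
Second burn Δv₂ = |v₂ − v_p| = 0.5573 km/s.
Δv = Δv₁ + Δv₂ = 0.3330 + 0.5573 = 0.8903 km/s.

Δv = 0.890 km/s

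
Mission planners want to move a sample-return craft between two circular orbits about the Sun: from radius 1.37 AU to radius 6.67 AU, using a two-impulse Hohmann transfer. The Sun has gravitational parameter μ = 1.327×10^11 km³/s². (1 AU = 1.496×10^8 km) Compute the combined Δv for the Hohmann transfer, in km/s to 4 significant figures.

In km: r₁ = 1.37 × 1.496×10^8 = 2.04952×10^8 km; r₂ = 6.67 × 1.496×10^8 = 9.97832×10^8 km.
Semi-major axis of the transfer orbit: a_t = (2.04952×10^8 + 9.97832×10^8)/2 = 6.01392×10^8 km.
At r₁ the circular-orbit speed is v₁ = √(μ/r₁) = 25.445 km/s.
On the transfer ellipse at r₁, vis-viva gives v_p = √[μ(2/r₁ − 1/a_t)] = 32.776 km/s.
First burn Δv₁ = |v_p − v₁| = 7.331 km/s.
Circular speed at r₂: v₂ = √(μ/r₂) = 11.532 km/s.
Transfer-orbit speed at r₂: v_a = √[μ(2/r₂ − 1/a_t)] = 6.7322 km/s.
Second burn Δv₂ = |v₂ − v_a| = 4.800 km/s.
Δv = Δv₁ + Δv₂ = 7.331 + 4.800 = 12.13 km/s.

Δv = 12.13 km/s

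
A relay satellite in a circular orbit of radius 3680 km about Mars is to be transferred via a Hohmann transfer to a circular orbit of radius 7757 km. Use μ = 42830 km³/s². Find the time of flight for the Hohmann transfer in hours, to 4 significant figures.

t = 1.823 hours

The Hohmann ellipse has a_t = (r₁ + r₂)/2 = 5718.5 km.
Transfer time t = π√(a_t³/μ) = π√((5718.5)³ / 42830) = 6564 s.
Converting: 6564 s ÷ 3600 s/hour = 1.823 hours.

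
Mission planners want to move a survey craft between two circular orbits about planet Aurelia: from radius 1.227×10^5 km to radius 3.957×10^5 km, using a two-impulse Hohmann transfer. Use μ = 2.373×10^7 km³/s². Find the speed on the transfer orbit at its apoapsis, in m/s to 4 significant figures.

v = 5328 m/s

Semi-major axis of the transfer orbit: a_t = (1.227×10^5 + 3.957×10^5)/2 = 2.592×10^5 km.
At apoapsis, r = 3.957×10^5 km.
Vis-viva: v = √[μ(2/r − 1/a_t)] = √[2.373×10^7 × (2/3.957×10^5 − 1/2.592×10^5)] = 5.328 km/s.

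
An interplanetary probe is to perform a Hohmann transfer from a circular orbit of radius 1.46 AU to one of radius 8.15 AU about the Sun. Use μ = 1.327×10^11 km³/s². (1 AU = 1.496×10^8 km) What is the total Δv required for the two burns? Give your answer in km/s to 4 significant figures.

In km: r₁ = 1.46 × 1.496×10^8 = 2.18416×10^8 km; r₂ = 8.15 × 1.496×10^8 = 1.21924×10^9 km.
Semi-major axis of the transfer orbit: a_t = (2.18416×10^8 + 1.21924×10^9)/2 = 7.18828×10^8 km.
At r₁ the circular-orbit speed is v₁ = √(μ/r₁) = 24.6487 km/s.
Transfer-orbit speed at r₁ (vis-viva): v_p = √[μ(2/r₁ − 1/a_t)] = 32.1015 km/s.
First burn Δv₁ = |v_p − v₁| = 7.4528 km/s.
At r₂, v₂ = √(μ/r₂) = 10.4326 km/s.
Transfer-orbit speed at r₂: v_a = √[μ(2/r₂ − 1/a_t)] = 5.75070 km/s.
Second burn Δv₂ = |v₂ − v_a| = 4.6819 km/s.
Total Δv = Δv₁ + Δv₂ = 12.13 km/s.

Δv = 12.13 km/s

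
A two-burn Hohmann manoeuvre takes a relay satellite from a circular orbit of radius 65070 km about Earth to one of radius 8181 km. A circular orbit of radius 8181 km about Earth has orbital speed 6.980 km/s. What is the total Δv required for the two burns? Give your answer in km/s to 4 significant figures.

Δv = 3.629 km/s

From the circular-orbit relation v² = μ/r at r = 8181 km: μ = v²r = (6.980)² × 8181 = 3.98582×10^5 km³/s².
The Hohmann ellipse has a_t = (r₁ + r₂)/2 = 36625.5 km.
Circular speed at r₁: v₁ = √(μ/r₁) = √(3.98582×10^5/65070) = 2.475 km/s.
Transfer-orbit speed at r₁ (v² = μ(2/r − 1/a)): v_a = √[μ(2/r₁ − 1/a_t)] = 1.170 km/s.
First burn Δv₁ = |v_a − v₁| = 1.305 km/s.
At r₂, v₂ = √(μ/r₂) = 6.980 km/s.
Transfer-orbit speed at r₂: v_p = √[μ(2/r₂ − 1/a_t)] = 9.304 km/s.
Second burn Δv₂ = |v₂ − v_p| = 2.324 km/s.
Δv = Δv₁ + Δv₂ = 1.305 + 2.324 = 3.629 km/s.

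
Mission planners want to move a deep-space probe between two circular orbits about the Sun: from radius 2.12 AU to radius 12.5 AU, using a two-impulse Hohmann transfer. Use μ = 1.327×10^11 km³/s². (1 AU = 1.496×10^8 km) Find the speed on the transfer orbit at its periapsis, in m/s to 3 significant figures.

In km: r₁ = 2.12 × 1.496×10^8 = 3.17152×10^8 km; r₂ = 12.5 × 1.496×10^8 = 1.870×10^9 km.
The Hohmann ellipse has a_t = (r₁ + r₂)/2 = 1.093576×10^9 km.
At periapsis, r = 3.17152×10^8 km.
Vis-viva: v = √[μ(2/r − 1/a_t)] = √[1.327×10^11 × (2/3.17152×10^8 − 1/1.093576×10^9)] = 26.75 km/s.

v = 26700 m/s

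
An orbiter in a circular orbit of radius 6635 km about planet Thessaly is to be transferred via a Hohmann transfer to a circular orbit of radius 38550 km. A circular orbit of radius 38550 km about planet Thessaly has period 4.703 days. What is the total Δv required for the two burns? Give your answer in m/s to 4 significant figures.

Δv = 713.1 m/s

From Kepler's third law T² = 4π²r³/μ at r = 38550 km, T = 4.703 days = 4.703 × 86400 s = 4.063392×10^5 s: μ = 4π²r³/T² = 13697.9 km³/s².
The Hohmann ellipse has a_t = (r₁ + r₂)/2 = 22592.5 km.
Circular speed at r₁: v₁ = √(μ/r₁) = √(13697.9/6635) = 1.437 km/s.
On the transfer ellipse at r₁, v² = μ(2/r − 1/a) gives v_p = √[μ(2/r₁ − 1/a_t)] = 1.877 km/s.
First burn Δv₁ = |v_p − v₁| = 0.4400 km/s.
At r₂, v₂ = √(μ/r₂) = 0.5961 km/s.
Transfer-orbit speed at r₂: v_a = √[μ(2/r₂ − 1/a_t)] = 0.3230 km/s.
Second burn Δv₂ = |v₂ − v_a| = 0.2731 km/s.
Δv = Δv₁ + Δv₂ = 0.4400 + 0.2731 = 0.7131 km/s.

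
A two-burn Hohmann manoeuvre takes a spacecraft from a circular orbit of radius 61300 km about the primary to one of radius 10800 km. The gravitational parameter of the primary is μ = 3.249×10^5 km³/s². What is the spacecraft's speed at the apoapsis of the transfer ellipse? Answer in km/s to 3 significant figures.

v = 1.26 km/s

The Hohmann ellipse has a_t = (r₁ + r₂)/2 = 36050 km.
The apoapsis of the transfer ellipse is at r = 61300 km.
Applying v² = μ(2/r − 1/a_t): v = 1.260 km/s.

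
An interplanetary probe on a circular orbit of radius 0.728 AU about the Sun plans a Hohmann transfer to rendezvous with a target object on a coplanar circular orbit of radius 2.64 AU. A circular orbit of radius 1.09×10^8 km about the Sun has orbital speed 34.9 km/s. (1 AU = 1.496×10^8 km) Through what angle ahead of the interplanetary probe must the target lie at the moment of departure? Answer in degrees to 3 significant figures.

From the circular-orbit relation v² = μ/r at r = 1.09×10^8 km: μ = v²r = (34.9)² × 1.09×10^8 = 1.32763×10^11 km³/s².
In km: r₁ = 0.728 × 1.496×10^8 = 1.089088×10^8 km; r₂ = 2.64 × 1.496×10^8 = 3.94944×10^8 km.
The Hohmann ellipse has a_t = (r₁ + r₂)/2 = 2.519264×10^8 km.
The half-period of the transfer ellipse is t = π√(a_t³/μ) = 3.4476×10^7 s.
The target's mean motion on its circular orbit is ω₂ = √(μ/r₂³) = 4.6423×10^-8 rad/s.
Angle swept by the target during transfer: ω₂·t = 1.6005 rad = 91.70°.
Arrival is 180° from departure on the ellipse, so φ = 180° − 91.70° = 88.3°.

φ = 88.3°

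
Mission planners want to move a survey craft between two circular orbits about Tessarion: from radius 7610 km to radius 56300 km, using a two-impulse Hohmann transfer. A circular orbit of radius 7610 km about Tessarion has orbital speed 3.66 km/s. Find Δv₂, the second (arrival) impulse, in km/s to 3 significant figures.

Δv₂ = 0.689 km/s

From the circular-orbit relation v² = μ/r at r = 7610 km: μ = v²r = (3.66)² × 7610 = 1.01941×10^5 km³/s².
The Hohmann ellipse has a_t = (r₁ + r₂)/2 = 31955 km.
On the circular orbit at r = 56300 km, v_c = √(μ/r) = 1.3456 km/s.
Transfer-orbit speed at the same r (vis-viva, a = a_t): v_t = √[μ(2/r − 1/a_t)] = 0.65666 km/s.
Δv₂ = |v_t − v_c| = |0.65666 − 1.3456| = 0.6889 km/s.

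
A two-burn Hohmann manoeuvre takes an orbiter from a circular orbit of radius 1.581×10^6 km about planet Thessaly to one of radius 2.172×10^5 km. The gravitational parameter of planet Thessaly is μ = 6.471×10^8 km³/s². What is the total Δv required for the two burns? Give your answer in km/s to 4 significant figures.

Δv = 28.08 km/s

Semi-major axis of the transfer orbit: a_t = (1.581×10^6 + 2.172×10^5)/2 = 8.991×10^5 km.
At r₁ the circular-orbit speed is v₁ = √(μ/r₁) = 20.231 km/s.
Transfer-orbit speed at r₁ (vis-viva): v_a = √[μ(2/r₁ − 1/a_t)] = 9.9436 km/s.
First burn Δv₁ = |v_a − v₁| = 10.287 km/s.
At r₂, v₂ = √(μ/r₂) = 54.583 km/s.
Transfer-orbit speed at r₂: v_p = √[μ(2/r₂ − 1/a_t)] = 72.380 km/s.
Second burn Δv₂ = |v₂ − v_p| = 17.797 km/s.
Total Δv = Δv₁ + Δv₂ = 28.08 km/s.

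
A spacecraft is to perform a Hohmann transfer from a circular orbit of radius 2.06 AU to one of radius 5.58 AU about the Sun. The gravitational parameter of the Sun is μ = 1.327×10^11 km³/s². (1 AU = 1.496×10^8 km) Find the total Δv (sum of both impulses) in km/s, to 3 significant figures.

Δv = 7.68 km/s

In km: r₁ = 2.06 × 1.496×10^8 = 3.08176×10^8 km; r₂ = 5.58 × 1.496×10^8 = 8.34768×10^8 km.
Transfer-ellipse semi-major axis a_t = (r₁ + r₂)/2 = (3.08176×10^8 + 8.34768×10^8)/2 = 5.71472×10^8 km.
Circular speed at r₁: v₁ = √(μ/r₁) = √(1.327×10^11/3.08176×10^8) = 20.751 km/s.
On the transfer ellipse at r₁, v² = μ(2/r − 1/a) gives v_p = √[μ(2/r₁ − 1/a_t)] = 25.080 km/s.
First burn Δv₁ = |v_p − v₁| = 4.329 km/s.
At r₂, v₂ = √(μ/r₂) = 12.608 km/s.
Transfer-orbit speed at r₂: v_a = √[μ(2/r₂ − 1/a_t)] = 9.2588 km/s.
Second burn Δv₂ = |v₂ − v_a| = 3.349 km/s.
Δv = Δv₁ + Δv₂ = 4.329 + 3.349 = 7.678 km/s.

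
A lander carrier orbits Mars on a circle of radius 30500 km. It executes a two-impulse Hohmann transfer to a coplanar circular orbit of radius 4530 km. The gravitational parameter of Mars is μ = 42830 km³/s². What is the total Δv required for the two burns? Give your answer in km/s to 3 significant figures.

Transfer-ellipse semi-major axis a_t = (r₁ + r₂)/2 = (30500 + 4530)/2 = 17515 km.
At r₁ the circular-orbit speed is v₁ = √(μ/r₁) = 1.18502 km/s.
On the transfer ellipse at r₁, v² = μ(2/r − 1/a) gives v_a = √[μ(2/r₁ − 1/a_t)] = 0.602654 km/s.
First burn Δv₁ = |v_a − v₁| = 0.5824 km/s.
At r₂, v₂ = √(μ/r₂) = 3.0749 km/s.
Transfer-orbit speed at r₂: v_p = √[μ(2/r₂ − 1/a_t)] = 4.0576 km/s.
Second burn Δv₂ = |v₂ − v_p| = 0.9827 km/s.
Δv = Δv₁ + Δv₂ = 0.5824 + 0.9827 = 1.565 km/s.

Δv = 1.57 km/s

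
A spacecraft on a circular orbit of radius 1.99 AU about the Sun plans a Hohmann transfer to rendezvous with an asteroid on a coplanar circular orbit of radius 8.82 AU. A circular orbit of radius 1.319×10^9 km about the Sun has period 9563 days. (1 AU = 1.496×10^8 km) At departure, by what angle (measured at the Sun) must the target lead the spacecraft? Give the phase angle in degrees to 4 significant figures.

From Kepler's third law T² = 4π²r³/μ at r = 1.319×10^9 km, T = 9563 days = 9563 × 86400 s = 8.262432×10^8 s: μ = 4π²r³/T² = 1.32702×10^11 km³/s².
In km: r₁ = 1.99 × 1.496×10^8 = 2.97704×10^8 km; r₂ = 8.82 × 1.496×10^8 = 1.319472×10^9 km.
The Hohmann ellipse has a_t = (r₁ + r₂)/2 = 8.08588×10^8 km.
Transfer time t = π√(a_t³/μ) = 1.983×10^8 s.
Target angular speed ω₂ = √(μ/r₂³) = 7.600×10^-9 rad/s.
Angle swept by the target during transfer: ω₂·t = 1.5071 rad = 86.35°.
The spacecraft traverses 180° on the transfer ellipse, so the target must lead by 180° − 86.35° = 93.65°.

φ = 93.65°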